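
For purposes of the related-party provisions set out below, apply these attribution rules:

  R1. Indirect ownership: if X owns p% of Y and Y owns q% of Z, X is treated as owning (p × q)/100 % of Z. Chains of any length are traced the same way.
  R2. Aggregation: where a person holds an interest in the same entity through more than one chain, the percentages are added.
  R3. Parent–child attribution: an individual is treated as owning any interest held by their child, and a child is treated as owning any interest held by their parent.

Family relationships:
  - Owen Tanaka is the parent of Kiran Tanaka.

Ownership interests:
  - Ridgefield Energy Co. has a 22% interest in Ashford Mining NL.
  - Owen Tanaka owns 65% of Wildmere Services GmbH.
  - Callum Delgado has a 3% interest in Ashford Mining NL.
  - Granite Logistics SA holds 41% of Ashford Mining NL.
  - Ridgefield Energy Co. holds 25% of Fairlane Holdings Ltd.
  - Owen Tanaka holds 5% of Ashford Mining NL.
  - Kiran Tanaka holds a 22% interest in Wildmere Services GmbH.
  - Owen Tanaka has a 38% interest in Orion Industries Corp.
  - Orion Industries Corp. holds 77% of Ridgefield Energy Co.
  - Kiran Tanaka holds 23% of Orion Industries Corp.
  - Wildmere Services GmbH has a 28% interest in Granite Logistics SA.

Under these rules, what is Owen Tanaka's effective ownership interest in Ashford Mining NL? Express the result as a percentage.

By parent–child attribution (R3), Owen Tanaka is treated as also owning Kiran Tanaka's interest in Wildmere Services GmbH, giving 65% + 22% = 87%.
By parent–child attribution (R3), Owen Tanaka is treated as also owning Kiran Tanaka's interest in Orion Industries Corp, giving 38% + 23% = 61%.
Chain via Wildmere Services GmbH → Granite Logistics SA (R1): 87% × 28% × 41% = 9.9876% of Ashford Mining NL.
Chain via Orion Industries Corp. → Ridgefield Energy Co. (R1): 61% × 77% × 22% = 10.3334% of Ashford Mining NL.
Direct interest in Ashford Mining NL: 5%.
Aggregating (R2): 9.9876% + 10.3334% + 5% = 25.321%.

25.321%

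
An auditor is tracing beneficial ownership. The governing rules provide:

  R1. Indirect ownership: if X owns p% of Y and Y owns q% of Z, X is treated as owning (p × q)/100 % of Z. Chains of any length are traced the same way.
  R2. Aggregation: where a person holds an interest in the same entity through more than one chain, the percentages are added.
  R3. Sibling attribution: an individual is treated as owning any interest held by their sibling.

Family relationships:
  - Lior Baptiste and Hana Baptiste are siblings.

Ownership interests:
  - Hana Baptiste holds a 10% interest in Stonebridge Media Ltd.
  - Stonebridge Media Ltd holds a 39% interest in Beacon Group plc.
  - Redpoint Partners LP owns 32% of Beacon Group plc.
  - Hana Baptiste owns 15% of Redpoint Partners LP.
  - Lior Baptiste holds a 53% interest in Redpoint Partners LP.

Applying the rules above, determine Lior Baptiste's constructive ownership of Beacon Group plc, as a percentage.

By sibling attribution (R3), Lior Baptiste is treated as also owning Hana Baptiste's interest in Redpoint Partners LP, giving 53% + 15% = 68%.
By sibling attribution (R3), Lior Baptiste is treated as owning Hana Baptiste's 10% interest in Stonebridge Media Ltd.
Chain via Redpoint Partners LP (R1): 68% × 32% = 21.76% of Beacon Group plc.
Chain via Stonebridge Media Ltd (R1): 10% × 39% = 3.9% of Beacon Group plc.
Aggregating (R2): 21.76% + 3.9% = 25.66%.

25.66%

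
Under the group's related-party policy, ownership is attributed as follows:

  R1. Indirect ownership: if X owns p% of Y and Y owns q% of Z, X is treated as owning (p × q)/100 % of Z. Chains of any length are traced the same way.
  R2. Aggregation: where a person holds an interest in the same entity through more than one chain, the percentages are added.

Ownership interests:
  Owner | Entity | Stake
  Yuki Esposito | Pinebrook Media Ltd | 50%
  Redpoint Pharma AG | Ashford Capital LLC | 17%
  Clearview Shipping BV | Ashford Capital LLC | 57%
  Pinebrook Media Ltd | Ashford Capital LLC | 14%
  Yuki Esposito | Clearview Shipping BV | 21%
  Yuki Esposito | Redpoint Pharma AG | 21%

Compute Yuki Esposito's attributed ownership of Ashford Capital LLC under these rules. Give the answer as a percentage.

Chain via Clearview Shipping BV (R1): 21% × 57% = 11.97% of Ashford Capital LLC.
Chain via Pinebrook Media Ltd (R1): 50% × 14% = 7% of Ashford Capital LLC.
Chain via Redpoint Pharma AG (R1): 21% × 17% = 3.57% of Ashford Capital LLC.
Aggregating (R2): 11.97% + 7% + 3.57% = 22.54%.

22.54%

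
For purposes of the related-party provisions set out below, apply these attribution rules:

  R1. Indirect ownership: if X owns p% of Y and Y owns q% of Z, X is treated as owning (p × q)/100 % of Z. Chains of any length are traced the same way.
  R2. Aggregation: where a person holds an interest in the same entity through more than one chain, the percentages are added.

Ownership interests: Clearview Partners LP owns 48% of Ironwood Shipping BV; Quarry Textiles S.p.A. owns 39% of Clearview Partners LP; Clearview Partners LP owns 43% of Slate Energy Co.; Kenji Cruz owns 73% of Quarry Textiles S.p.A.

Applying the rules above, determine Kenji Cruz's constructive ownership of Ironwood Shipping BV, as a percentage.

Chain via Quarry Textiles S.p.A. → Clearview Partners LP (R1): 73% × 39% × 48% = 13.6656% of Ironwood Shipping BV.

13.6656%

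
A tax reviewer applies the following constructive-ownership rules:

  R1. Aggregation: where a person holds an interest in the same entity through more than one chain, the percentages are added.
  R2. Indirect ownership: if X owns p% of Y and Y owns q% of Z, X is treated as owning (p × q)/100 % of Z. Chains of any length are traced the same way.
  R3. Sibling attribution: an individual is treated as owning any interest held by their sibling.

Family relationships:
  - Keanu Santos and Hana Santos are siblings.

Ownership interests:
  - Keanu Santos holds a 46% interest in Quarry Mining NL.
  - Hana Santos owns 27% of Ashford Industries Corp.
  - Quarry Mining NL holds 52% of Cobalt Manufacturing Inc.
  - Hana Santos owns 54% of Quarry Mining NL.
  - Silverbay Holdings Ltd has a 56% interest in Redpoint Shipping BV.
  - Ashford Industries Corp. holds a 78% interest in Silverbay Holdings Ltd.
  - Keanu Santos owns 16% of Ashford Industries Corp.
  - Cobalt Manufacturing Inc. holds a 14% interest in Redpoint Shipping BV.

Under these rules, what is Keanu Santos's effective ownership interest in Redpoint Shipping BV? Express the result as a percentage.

By sibling attribution (R3), Keanu Santos is treated as also owning Hana Santos's interest in Quarry Mining NL, giving 46% + 54% = 100%.
By sibling attribution (R3), Keanu Santos is treated as also owning Hana Santos's interest in Ashford Industries Corp, giving 16% + 27% = 43%.
Chain via Quarry Mining NL → Cobalt Manufacturing Inc. (R2): 100% × 52% × 14% = 7.28% of Redpoint Shipping BV.
Chain via Ashford Industries Corp. → Silverbay Holdings Ltd (R2): 43% × 78% × 56% = 18.7824% of Redpoint Shipping BV.
Aggregating (R1): 7.28% + 18.7824% = 26.0624%.

26.0624%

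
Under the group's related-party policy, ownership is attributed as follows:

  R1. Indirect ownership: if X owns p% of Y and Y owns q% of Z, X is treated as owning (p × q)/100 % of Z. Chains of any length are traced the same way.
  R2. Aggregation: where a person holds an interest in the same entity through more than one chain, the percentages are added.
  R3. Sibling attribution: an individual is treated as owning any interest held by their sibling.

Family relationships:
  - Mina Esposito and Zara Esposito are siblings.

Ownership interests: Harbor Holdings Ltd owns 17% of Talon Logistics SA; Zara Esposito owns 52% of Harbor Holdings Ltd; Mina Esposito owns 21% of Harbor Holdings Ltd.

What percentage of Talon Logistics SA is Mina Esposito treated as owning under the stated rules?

12.41%

By sibling attribution (R3), Mina Esposito is treated as also owning Zara Esposito's interest in Harbor Holdings Ltd, giving 21% + 52% = 73%.
Chain via Harbor Holdings Ltd (R1): 73% × 17% = 12.41% of Talon Logistics SA.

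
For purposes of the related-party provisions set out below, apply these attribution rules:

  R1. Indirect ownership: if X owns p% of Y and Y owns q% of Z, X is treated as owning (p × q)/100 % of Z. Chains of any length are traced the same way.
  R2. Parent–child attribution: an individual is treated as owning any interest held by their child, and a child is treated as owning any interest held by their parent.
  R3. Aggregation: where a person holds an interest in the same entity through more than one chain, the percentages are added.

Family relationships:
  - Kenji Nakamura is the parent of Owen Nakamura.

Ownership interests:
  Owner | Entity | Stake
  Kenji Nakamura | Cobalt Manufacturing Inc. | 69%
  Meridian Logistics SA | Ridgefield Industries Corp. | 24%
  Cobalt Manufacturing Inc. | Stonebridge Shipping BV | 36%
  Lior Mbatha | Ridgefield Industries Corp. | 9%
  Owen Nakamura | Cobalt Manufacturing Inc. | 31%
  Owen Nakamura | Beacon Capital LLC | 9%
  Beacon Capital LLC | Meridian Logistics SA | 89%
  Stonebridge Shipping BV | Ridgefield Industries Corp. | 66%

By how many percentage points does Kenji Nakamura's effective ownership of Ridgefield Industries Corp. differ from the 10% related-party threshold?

By parent–child attribution (R2), Kenji Nakamura is treated as also owning Owen Nakamura's interest in Cobalt Manufacturing Inc, giving 69% + 31% = 100%.
By parent–child attribution (R2), Kenji Nakamura is treated as owning Owen Nakamura's 9% interest in Beacon Capital LLC.
Chain via Cobalt Manufacturing Inc. → Stonebridge Shipping BV (R1): 100% × 36% × 66% = 23.76% of Ridgefield Industries Corp.
Chain via Beacon Capital LLC → Meridian Logistics SA (R1): 9% × 89% × 24% = 1.9224% of Ridgefield Industries Corp.
Aggregating (R3): 23.76% + 1.9224% = 25.6824%.
25.6824% exceeds the 10% threshold by 15.6824 percentage points.

15.6824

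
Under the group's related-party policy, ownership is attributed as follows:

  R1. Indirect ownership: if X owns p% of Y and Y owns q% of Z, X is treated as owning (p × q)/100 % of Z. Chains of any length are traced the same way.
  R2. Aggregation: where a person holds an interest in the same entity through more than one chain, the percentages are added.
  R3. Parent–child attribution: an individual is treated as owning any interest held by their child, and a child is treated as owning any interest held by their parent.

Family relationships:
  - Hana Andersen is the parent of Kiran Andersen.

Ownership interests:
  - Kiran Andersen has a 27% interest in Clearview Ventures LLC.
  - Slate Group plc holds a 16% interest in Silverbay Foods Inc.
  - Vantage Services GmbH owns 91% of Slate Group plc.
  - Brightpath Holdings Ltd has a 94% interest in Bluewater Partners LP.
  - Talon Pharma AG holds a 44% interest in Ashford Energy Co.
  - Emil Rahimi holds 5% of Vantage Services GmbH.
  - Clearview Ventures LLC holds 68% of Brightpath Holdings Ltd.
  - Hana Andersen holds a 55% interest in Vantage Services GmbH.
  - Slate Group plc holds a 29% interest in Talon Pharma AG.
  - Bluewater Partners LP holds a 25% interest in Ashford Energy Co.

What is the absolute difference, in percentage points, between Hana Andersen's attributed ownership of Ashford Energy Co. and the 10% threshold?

0.70098

By parent–child attribution (R3), Hana Andersen is treated as owning Kiran Andersen's 27% interest in Clearview Ventures LLC.
Chain via Vantage Services GmbH → Slate Group plc → Talon Pharma AG (R1): 55% × 91% × 29% × 44% = 6.38638% of Ashford Energy Co.
Chain via Clearview Ventures LLC → Brightpath Holdings Ltd → Bluewater Partners LP (R1): 27% × 68% × 94% × 25% = 4.3146% of Ashford Energy Co.
Aggregating (R2): 6.38638% + 4.3146% = 10.70098%.
10.70098% exceeds the 10% threshold by 0.70098 percentage points.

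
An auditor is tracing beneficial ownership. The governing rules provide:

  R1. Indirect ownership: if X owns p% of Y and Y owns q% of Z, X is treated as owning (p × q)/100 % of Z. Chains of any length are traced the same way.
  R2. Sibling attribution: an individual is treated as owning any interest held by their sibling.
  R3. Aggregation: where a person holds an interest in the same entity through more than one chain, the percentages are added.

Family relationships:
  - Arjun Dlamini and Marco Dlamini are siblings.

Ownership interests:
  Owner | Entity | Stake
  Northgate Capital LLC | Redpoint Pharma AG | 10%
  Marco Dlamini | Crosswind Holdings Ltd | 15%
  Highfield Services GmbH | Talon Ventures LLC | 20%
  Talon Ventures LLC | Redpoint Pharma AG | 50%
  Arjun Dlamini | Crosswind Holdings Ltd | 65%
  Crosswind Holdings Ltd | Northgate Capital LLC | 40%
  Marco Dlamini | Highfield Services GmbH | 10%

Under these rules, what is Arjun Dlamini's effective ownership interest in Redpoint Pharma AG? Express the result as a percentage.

4.2%

By sibling attribution (R2), Arjun Dlamini is treated as also owning Marco Dlamini's interest in Crosswind Holdings Ltd, giving 65% + 15% = 80%.
By sibling attribution (R2), Arjun Dlamini is treated as owning Marco Dlamini's 10% interest in Highfield Services GmbH.
Chain via Crosswind Holdings Ltd → Northgate Capital LLC (R1): 80% × 40% × 10% = 3.2% of Redpoint Pharma AG.
Chain via Highfield Services GmbH → Talon Ventures LLC (R1): 10% × 20% × 50% = 1% of Redpoint Pharma AG.
Aggregating (R3): 3.2% + 1% = 4.2%.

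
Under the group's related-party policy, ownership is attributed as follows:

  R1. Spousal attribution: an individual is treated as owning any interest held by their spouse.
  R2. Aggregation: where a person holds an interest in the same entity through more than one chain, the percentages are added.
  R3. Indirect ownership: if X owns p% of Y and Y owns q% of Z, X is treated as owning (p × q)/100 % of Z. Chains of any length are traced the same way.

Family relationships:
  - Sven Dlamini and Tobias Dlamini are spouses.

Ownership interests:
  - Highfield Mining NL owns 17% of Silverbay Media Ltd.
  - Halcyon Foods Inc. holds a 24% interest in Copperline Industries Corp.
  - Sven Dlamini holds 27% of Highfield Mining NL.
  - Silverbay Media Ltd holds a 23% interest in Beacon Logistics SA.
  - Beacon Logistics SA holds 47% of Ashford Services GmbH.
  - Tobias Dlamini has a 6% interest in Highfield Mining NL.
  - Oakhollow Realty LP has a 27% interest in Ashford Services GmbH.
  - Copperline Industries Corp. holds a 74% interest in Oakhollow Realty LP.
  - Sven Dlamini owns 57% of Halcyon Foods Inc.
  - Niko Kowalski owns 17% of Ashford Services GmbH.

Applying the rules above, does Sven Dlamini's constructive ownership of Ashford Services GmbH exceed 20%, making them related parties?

By spousal attribution (R1), Sven Dlamini is treated as also owning Tobias Dlamini's interest in Highfield Mining NL, giving 27% + 6% = 33%.
Chain via Highfield Mining NL → Silverbay Media Ltd → Beacon Logistics SA (R3): 33% × 17% × 23% × 47% = 0.606441% of Ashford Services GmbH.
Chain via Halcyon Foods Inc. → Copperline Industries Corp. → Oakhollow Realty LP (R3): 57% × 24% × 74% × 27% = 2.733264% of Ashford Services GmbH.
Aggregating (R2): 0.606441% + 2.733264% = 3.339705%.
3.339705% does not exceed the 20% threshold, so Sven is not a related party to Ashford Services GmbH.

No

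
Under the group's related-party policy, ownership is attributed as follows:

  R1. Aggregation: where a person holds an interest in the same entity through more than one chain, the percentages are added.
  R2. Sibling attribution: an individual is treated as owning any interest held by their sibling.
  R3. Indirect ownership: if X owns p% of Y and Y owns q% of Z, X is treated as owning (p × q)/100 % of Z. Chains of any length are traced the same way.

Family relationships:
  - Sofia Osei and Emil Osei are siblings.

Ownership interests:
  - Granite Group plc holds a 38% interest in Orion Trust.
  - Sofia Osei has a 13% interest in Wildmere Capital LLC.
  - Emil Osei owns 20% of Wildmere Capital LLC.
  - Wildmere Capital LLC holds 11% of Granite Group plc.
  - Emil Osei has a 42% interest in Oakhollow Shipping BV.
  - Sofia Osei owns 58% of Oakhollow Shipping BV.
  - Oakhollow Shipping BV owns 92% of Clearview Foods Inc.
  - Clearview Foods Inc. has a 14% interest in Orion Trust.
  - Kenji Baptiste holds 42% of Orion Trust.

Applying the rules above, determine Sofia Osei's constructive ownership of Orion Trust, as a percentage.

By sibling attribution (R2), Sofia Osei is treated as also owning Emil Osei's interest in Wildmere Capital LLC, giving 13% + 20% = 33%.
By sibling attribution (R2), Sofia Osei is treated as also owning Emil Osei's interest in Oakhollow Shipping BV, giving 58% + 42% = 100%.
Chain via Wildmere Capital LLC → Granite Group plc (R3): 33% × 11% × 38% = 1.3794% of Orion Trust.
Chain via Oakhollow Shipping BV → Clearview Foods Inc. (R3): 100% × 92% × 14% = 12.88% of Orion Trust.
Aggregating (R1): 1.3794% + 12.88% = 14.2594%.

14.2594%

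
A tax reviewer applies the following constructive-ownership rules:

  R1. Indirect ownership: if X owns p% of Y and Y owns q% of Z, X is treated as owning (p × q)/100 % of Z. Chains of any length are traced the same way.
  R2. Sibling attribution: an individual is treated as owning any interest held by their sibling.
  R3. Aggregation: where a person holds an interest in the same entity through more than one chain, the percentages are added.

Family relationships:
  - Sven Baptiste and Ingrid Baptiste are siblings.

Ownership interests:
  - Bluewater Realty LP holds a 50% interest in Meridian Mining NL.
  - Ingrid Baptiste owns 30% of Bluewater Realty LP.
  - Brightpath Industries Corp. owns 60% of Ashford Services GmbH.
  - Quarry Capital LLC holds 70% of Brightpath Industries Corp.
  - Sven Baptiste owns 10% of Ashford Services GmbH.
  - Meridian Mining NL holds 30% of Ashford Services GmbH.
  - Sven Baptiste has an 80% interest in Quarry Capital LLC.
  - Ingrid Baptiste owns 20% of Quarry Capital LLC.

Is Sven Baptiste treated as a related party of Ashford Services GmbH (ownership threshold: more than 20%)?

Yes

By sibling attribution (R2), Sven Baptiste is treated as also owning Ingrid Baptiste's interest in Quarry Capital LLC, giving 80% + 20% = 100%.
By sibling attribution (R2), Sven Baptiste is treated as owning Ingrid Baptiste's 30% interest in Bluewater Realty LP.
Chain via Quarry Capital LLC → Brightpath Industries Corp. (R1): 100% × 70% × 60% = 42% of Ashford Services GmbH.
Direct interest in Ashford Services GmbH: 10%.
Chain via Bluewater Realty LP → Meridian Mining NL (R1): 30% × 50% × 30% = 4.5% of Ashford Services GmbH.
Aggregating (R3): 42% + 10% + 4.5% = 56.5%.
56.5% exceeds the 20% threshold, so Sven is a related party to Ashford Services GmbH.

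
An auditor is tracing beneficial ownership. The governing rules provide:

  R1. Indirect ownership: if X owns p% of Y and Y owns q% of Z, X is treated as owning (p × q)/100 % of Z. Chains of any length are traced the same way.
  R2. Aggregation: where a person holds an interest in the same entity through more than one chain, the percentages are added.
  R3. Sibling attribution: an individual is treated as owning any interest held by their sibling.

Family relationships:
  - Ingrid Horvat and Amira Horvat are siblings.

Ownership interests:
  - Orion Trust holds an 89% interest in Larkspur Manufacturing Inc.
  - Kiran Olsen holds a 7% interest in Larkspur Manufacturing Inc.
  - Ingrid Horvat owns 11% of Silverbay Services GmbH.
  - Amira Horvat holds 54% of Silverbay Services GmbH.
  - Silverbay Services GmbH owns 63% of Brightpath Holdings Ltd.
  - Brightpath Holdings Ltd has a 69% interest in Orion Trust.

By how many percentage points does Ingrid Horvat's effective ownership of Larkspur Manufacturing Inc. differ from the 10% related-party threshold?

By sibling attribution (R3), Ingrid Horvat is treated as also owning Amira Horvat's interest in Silverbay Services GmbH, giving 11% + 54% = 65%.
Chain via Silverbay Services GmbH → Brightpath Holdings Ltd → Orion Trust (R1): 65% × 63% × 69% × 89% = 25.147395% of Larkspur Manufacturing Inc.
25.147395% exceeds the 10% threshold by 15.147395 percentage points.

15.147395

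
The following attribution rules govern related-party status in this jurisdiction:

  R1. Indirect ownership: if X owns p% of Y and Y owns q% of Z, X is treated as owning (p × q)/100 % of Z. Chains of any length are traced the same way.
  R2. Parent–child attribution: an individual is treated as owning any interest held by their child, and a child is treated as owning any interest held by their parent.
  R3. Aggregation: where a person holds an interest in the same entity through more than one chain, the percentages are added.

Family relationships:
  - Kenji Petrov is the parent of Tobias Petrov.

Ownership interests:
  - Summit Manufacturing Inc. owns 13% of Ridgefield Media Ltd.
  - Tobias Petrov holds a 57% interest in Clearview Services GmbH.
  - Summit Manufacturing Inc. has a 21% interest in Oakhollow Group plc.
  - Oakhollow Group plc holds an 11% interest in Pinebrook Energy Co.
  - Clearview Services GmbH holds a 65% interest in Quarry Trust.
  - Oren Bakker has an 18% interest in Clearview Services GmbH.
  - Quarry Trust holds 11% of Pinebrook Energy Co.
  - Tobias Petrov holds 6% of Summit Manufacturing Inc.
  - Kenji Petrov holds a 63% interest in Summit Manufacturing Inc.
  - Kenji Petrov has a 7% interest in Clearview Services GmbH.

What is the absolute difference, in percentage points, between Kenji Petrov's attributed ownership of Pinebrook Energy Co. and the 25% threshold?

18.8301

By parent–child attribution (R2), Kenji Petrov is treated as also owning Tobias Petrov's interest in Clearview Services GmbH, giving 7% + 57% = 64%.
By parent–child attribution (R2), Kenji Petrov is treated as also owning Tobias Petrov's interest in Summit Manufacturing Inc, giving 63% + 6% = 69%.
Chain via Clearview Services GmbH → Quarry Trust (R1): 64% × 65% × 11% = 4.576% of Pinebrook Energy Co.
Chain via Summit Manufacturing Inc. → Oakhollow Group plc (R1): 69% × 21% × 11% = 1.5939% of Pinebrook Energy Co.
Aggregating (R3): 4.576% + 1.5939% = 6.1699%.
6.1699% falls short of the 25% threshold by 18.8301 percentage points.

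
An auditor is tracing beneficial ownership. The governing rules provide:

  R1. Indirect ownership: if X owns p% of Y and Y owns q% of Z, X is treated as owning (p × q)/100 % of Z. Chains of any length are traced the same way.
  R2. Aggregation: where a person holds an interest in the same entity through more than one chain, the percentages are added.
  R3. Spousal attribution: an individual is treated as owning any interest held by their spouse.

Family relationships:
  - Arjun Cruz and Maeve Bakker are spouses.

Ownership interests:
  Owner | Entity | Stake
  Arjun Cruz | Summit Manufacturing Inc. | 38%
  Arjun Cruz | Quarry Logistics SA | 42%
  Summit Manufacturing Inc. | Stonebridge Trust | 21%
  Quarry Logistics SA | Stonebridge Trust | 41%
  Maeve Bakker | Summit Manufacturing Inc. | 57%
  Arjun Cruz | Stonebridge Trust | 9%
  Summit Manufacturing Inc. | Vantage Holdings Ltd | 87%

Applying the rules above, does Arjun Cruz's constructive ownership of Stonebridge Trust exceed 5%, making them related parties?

By spousal attribution (R3), Arjun Cruz is treated as also owning Maeve Bakker's interest in Summit Manufacturing Inc, giving 38% + 57% = 95%.
Chain via Quarry Logistics SA (R1): 42% × 41% = 17.22% of Stonebridge Trust.
Chain via Summit Manufacturing Inc. (R1): 95% × 21% = 19.95% of Stonebridge Trust.
Direct interest in Stonebridge Trust: 9%.
Aggregating (R2): 17.22% + 19.95% + 9% = 46.17%.
46.17% exceeds the 5% threshold, so Arjun is a related party to Stonebridge Trust.

Yes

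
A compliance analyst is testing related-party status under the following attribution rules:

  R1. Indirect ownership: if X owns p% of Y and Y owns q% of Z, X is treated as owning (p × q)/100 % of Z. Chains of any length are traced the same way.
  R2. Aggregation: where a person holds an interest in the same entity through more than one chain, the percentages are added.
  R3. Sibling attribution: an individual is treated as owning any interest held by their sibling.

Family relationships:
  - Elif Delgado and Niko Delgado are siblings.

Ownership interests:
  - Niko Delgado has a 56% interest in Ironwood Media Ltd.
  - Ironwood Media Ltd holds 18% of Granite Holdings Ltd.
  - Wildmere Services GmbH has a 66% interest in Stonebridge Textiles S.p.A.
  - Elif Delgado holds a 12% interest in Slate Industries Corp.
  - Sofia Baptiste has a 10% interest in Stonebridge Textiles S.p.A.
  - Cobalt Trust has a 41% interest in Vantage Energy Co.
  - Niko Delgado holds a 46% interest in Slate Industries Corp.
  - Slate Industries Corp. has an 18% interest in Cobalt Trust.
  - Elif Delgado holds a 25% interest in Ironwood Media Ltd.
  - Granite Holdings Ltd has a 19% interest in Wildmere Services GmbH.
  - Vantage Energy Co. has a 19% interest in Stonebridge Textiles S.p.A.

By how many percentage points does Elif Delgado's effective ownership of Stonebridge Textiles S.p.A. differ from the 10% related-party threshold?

7.358392

By sibling attribution (R3), Elif Delgado is treated as also owning Niko Delgado's interest in Ironwood Media Ltd, giving 25% + 56% = 81%.
By sibling attribution (R3), Elif Delgado is treated as also owning Niko Delgado's interest in Slate Industries Corp, giving 12% + 46% = 58%.
Chain via Ironwood Media Ltd → Granite Holdings Ltd → Wildmere Services GmbH (R1): 81% × 18% × 19% × 66% = 1.828332% of Stonebridge Textiles S.p.A.
Chain via Slate Industries Corp. → Cobalt Trust → Vantage Energy Co. (R1): 58% × 18% × 41% × 19% = 0.813276% of Stonebridge Textiles S.p.A.
Aggregating (R2): 1.828332% + 0.813276% = 2.641608%.
2.641608% falls short of the 10% threshold by 7.358392 percentage points.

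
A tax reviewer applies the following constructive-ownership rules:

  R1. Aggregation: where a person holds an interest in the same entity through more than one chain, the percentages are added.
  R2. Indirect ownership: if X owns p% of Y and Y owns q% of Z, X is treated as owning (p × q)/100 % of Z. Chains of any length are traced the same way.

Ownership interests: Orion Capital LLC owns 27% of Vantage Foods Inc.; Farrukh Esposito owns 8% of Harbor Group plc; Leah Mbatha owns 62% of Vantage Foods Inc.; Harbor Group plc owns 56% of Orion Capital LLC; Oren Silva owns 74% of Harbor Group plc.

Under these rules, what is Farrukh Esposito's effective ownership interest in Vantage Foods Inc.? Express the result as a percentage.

Chain via Harbor Group plc → Orion Capital LLC (R2): 8% × 56% × 27% = 1.2096% of Vantage Foods Inc.

1.2096%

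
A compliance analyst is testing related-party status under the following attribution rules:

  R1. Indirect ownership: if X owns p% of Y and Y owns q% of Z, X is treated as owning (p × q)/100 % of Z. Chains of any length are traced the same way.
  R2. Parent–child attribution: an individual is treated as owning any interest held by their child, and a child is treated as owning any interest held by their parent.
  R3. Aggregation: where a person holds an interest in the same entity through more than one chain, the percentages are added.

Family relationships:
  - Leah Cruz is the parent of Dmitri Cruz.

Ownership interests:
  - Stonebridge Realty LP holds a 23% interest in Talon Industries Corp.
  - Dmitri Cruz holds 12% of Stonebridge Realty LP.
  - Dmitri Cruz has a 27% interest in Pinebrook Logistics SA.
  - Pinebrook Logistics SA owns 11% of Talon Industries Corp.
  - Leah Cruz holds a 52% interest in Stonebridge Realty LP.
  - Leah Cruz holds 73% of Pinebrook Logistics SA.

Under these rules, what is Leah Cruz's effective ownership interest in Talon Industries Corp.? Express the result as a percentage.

By parent–child attribution (R2), Leah Cruz is treated as also owning Dmitri Cruz's interest in Stonebridge Realty LP, giving 52% + 12% = 64%.
By parent–child attribution (R2), Leah Cruz is treated as also owning Dmitri Cruz's interest in Pinebrook Logistics SA, giving 73% + 27% = 100%.
Chain via Stonebridge Realty LP (R1): 64% × 23% = 14.72% of Talon Industries Corp.
Chain via Pinebrook Logistics SA (R1): 100% × 11% = 11% of Talon Industries Corp.
Aggregating (R3): 14.72% + 11% = 25.72%.

25.72%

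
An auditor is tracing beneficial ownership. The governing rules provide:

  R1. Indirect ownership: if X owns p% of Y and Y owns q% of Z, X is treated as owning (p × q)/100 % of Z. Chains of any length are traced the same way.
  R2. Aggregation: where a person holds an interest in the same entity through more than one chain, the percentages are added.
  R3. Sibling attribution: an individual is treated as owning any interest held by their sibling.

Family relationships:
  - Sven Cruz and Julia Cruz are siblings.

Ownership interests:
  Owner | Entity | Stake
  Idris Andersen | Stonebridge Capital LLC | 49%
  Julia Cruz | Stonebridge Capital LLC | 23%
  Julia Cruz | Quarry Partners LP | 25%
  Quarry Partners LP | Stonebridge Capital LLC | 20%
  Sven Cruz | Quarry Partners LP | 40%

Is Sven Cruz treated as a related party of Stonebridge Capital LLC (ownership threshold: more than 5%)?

Yes

By sibling attribution (R3), Sven Cruz is treated as also owning Julia Cruz's interest in Quarry Partners LP, giving 40% + 25% = 65%.
By sibling attribution (R3), Sven Cruz is treated as owning Julia Cruz's 23% interest in Stonebridge Capital LLC.
Chain via Quarry Partners LP (R1): 65% × 20% = 13% of Stonebridge Capital LLC.
Direct interest in Stonebridge Capital LLC: 23%.
Aggregating (R2): 13% + 23% = 36%.
36% exceeds the 5% threshold, so Sven is a related party to Stonebridge Capital LLC.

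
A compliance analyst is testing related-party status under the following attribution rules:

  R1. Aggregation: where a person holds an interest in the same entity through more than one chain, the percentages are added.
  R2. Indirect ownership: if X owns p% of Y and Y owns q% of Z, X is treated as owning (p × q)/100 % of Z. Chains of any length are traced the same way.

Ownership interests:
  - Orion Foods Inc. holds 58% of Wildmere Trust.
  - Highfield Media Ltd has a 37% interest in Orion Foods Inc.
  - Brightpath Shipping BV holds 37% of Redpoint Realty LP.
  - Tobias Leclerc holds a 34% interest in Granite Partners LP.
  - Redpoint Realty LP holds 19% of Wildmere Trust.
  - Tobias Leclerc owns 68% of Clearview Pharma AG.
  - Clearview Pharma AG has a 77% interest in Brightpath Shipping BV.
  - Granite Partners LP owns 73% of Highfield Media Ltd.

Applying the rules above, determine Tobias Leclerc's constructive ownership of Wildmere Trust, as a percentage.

Chain via Granite Partners LP → Highfield Media Ltd → Orion Foods Inc. (R2): 34% × 73% × 37% × 58% = 5.326372% of Wildmere Trust.
Chain via Clearview Pharma AG → Brightpath Shipping BV → Redpoint Realty LP (R2): 68% × 77% × 37% × 19% = 3.680908% of Wildmere Trust.
Aggregating (R1): 5.326372% + 3.680908% = 9.00728%.

9.00728%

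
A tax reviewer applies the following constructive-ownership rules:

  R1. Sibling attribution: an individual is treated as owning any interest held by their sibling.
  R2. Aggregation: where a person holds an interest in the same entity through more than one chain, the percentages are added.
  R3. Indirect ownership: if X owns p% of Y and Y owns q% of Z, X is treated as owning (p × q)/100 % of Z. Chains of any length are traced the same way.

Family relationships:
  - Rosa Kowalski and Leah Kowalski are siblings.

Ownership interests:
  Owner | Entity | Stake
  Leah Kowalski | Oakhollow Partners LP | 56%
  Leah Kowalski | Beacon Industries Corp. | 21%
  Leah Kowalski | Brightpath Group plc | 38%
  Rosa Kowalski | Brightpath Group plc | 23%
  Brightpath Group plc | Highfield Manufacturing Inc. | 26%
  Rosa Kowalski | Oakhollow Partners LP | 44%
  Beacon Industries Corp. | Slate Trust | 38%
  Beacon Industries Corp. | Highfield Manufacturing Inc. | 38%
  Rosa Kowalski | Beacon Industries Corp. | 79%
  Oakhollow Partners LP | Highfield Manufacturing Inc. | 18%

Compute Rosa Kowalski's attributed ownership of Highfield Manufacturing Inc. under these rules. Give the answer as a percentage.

By sibling attribution (R1), Rosa Kowalski is treated as also owning Leah Kowalski's interest in Brightpath Group plc, giving 23% + 38% = 61%.
By sibling attribution (R1), Rosa Kowalski is treated as also owning Leah Kowalski's interest in Beacon Industries Corp, giving 79% + 21% = 100%.
By sibling attribution (R1), Rosa Kowalski is treated as also owning Leah Kowalski's interest in Oakhollow Partners LP, giving 44% + 56% = 100%.
Chain via Brightpath Group plc (R3): 61% × 26% = 15.86% of Highfield Manufacturing Inc.
Chain via Beacon Industries Corp. (R3): 100% × 38% = 38% of Highfield Manufacturing Inc.
Chain via Oakhollow Partners LP (R3): 100% × 18% = 18% of Highfield Manufacturing Inc.
Aggregating (R2): 15.86% + 38% + 18% = 71.86%.

71.86%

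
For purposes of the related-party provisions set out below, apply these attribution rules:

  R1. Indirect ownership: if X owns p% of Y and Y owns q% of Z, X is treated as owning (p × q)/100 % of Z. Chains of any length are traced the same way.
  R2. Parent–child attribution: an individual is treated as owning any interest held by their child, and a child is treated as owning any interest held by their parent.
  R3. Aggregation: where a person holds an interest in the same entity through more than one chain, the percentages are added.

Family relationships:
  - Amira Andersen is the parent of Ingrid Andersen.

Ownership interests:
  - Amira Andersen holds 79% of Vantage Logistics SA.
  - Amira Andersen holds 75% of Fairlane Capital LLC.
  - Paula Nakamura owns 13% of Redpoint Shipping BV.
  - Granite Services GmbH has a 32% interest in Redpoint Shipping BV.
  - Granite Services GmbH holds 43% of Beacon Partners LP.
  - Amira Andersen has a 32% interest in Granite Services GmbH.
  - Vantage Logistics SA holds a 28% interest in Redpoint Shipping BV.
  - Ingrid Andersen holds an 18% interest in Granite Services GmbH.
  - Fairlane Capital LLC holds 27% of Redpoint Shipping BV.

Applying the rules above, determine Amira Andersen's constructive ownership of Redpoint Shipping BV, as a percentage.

By parent–child attribution (R2), Amira Andersen is treated as also owning Ingrid Andersen's interest in Granite Services GmbH, giving 32% + 18% = 50%.
Chain via Vantage Logistics SA (R1): 79% × 28% = 22.12% of Redpoint Shipping BV.
Chain via Fairlane Capital LLC (R1): 75% × 27% = 20.25% of Redpoint Shipping BV.
Chain via Granite Services GmbH (R1): 50% × 32% = 16% of Redpoint Shipping BV.
Aggregating (R3): 22.12% + 20.25% + 16% = 58.37%.

58.37%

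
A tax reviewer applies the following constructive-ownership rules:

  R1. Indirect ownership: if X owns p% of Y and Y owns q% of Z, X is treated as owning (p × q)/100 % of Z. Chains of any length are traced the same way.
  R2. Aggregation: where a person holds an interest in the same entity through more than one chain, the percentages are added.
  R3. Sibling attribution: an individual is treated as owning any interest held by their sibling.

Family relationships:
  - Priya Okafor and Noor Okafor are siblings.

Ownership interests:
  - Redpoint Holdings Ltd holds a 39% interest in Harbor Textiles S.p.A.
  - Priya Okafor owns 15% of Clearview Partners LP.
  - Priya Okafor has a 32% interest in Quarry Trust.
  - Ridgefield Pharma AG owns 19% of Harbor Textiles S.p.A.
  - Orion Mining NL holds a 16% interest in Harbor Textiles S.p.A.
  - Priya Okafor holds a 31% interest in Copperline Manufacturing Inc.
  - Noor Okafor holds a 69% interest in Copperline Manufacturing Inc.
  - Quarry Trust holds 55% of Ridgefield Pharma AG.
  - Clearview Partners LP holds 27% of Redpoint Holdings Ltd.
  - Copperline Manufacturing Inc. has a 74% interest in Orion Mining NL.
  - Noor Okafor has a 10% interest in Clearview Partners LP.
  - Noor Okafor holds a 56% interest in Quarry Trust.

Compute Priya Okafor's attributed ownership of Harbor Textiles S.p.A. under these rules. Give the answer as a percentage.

23.6685%

By sibling attribution (R3), Priya Okafor is treated as also owning Noor Okafor's interest in Copperline Manufacturing Inc, giving 31% + 69% = 100%.
By sibling attribution (R3), Priya Okafor is treated as also owning Noor Okafor's interest in Quarry Trust, giving 32% + 56% = 88%.
By sibling attribution (R3), Priya Okafor is treated as also owning Noor Okafor's interest in Clearview Partners LP, giving 15% + 10% = 25%.
Chain via Copperline Manufacturing Inc. → Orion Mining NL (R1): 100% × 74% × 16% = 11.84% of Harbor Textiles S.p.A.
Chain via Quarry Trust → Ridgefield Pharma AG (R1): 88% × 55% × 19% = 9.196% of Harbor Textiles S.p.A.
Chain via Clearview Partners LP → Redpoint Holdings Ltd (R1): 25% × 27% × 39% = 2.6325% of Harbor Textiles S.p.A.
Aggregating (R2): 11.84% + 9.196% + 2.6325% = 23.6685%.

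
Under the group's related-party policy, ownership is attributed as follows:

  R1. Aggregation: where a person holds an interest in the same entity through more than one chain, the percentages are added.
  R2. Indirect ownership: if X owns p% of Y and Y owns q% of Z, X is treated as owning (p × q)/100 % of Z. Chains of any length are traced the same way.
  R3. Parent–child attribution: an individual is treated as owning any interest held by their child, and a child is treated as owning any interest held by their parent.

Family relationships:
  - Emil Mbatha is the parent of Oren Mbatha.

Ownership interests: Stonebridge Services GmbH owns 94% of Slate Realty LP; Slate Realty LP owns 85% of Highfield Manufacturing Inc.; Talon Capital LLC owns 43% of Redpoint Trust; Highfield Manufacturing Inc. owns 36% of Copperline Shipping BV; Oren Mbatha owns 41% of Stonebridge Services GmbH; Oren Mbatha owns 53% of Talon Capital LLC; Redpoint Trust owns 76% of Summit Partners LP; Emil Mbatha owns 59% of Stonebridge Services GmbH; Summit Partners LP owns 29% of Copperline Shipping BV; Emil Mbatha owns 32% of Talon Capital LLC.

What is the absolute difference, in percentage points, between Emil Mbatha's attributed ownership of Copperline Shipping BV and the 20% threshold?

16.81962

By parent–child attribution (R3), Emil Mbatha is treated as also owning Oren Mbatha's interest in Talon Capital LLC, giving 32% + 53% = 85%.
By parent–child attribution (R3), Emil Mbatha is treated as also owning Oren Mbatha's interest in Stonebridge Services GmbH, giving 59% + 41% = 100%.
Chain via Talon Capital LLC → Redpoint Trust → Summit Partners LP (R2): 85% × 43% × 76% × 29% = 8.05562% of Copperline Shipping BV.
Chain via Stonebridge Services GmbH → Slate Realty LP → Highfield Manufacturing Inc. (R2): 100% × 94% × 85% × 36% = 28.764% of Copperline Shipping BV.
Aggregating (R1): 8.05562% + 28.764% = 36.81962%.
36.81962% exceeds the 20% threshold by 16.81962 percentage points.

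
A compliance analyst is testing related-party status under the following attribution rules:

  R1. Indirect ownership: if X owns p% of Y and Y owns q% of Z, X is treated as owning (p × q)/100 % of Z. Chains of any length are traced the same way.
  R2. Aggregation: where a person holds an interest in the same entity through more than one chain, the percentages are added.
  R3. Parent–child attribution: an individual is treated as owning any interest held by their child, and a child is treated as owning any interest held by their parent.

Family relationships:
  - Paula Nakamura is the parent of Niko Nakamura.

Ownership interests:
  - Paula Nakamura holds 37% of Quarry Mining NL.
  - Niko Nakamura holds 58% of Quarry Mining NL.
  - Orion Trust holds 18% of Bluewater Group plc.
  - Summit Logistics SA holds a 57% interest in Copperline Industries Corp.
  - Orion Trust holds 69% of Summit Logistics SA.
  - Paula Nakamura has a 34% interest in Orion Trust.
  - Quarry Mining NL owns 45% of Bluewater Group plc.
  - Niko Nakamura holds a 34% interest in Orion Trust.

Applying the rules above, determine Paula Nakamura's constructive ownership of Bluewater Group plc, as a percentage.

54.99%

By parent–child attribution (R3), Paula Nakamura is treated as also owning Niko Nakamura's interest in Orion Trust, giving 34% + 34% = 68%.
By parent–child attribution (R3), Paula Nakamura is treated as also owning Niko Nakamura's interest in Quarry Mining NL, giving 37% + 58% = 95%.
Chain via Orion Trust (R1): 68% × 18% = 12.24% of Bluewater Group plc.
Chain via Quarry Mining NL (R1): 95% × 45% = 42.75% of Bluewater Group plc.
Aggregating (R2): 12.24% + 42.75% = 54.99%.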